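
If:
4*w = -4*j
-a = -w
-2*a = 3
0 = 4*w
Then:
No Solution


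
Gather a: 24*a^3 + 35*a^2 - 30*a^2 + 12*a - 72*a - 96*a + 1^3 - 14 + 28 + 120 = 24*a^3 + 5*a^2 - 156*a + 135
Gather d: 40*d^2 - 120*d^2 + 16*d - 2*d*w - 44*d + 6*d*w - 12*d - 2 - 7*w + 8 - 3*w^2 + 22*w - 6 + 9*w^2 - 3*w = -80*d^2 + d*(4*w - 40) + 6*w^2 + 12*w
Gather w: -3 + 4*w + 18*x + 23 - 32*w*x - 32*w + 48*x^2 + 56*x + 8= w*(-32*x - 28) + 48*x^2 + 74*x + 28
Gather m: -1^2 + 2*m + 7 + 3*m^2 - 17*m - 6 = 3*m^2 - 15*m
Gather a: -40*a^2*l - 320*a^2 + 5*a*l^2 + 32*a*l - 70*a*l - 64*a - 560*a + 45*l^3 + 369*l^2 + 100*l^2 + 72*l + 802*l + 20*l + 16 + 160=a^2*(-40*l - 320) + a*(5*l^2 - 38*l - 624) + 45*l^3 + 469*l^2 + 894*l + 176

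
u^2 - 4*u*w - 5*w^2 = (u - 5*w)*(u + w)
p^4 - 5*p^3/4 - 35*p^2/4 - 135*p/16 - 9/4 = (p - 4)*(p + 1/2)*(p + 3/4)*(p + 3/2)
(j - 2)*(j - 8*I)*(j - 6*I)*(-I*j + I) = -I*j^4 - 14*j^3 + 3*I*j^3 + 42*j^2 + 46*I*j^2 - 28*j - 144*I*j + 96*I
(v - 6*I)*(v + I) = v^2 - 5*I*v + 6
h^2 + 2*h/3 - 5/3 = (h - 1)*(h + 5/3)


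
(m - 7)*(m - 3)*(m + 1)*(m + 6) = m^4 - 3*m^3 - 43*m^2 + 87*m + 126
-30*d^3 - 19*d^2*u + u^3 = (-5*d + u)*(2*d + u)*(3*d + u)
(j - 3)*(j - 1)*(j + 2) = j^3 - 2*j^2 - 5*j + 6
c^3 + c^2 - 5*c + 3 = (c - 1)^2*(c + 3)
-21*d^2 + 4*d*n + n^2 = (-3*d + n)*(7*d + n)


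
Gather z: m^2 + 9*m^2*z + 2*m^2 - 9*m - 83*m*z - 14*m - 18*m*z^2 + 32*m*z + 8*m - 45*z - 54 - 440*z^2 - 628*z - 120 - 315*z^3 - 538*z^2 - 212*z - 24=3*m^2 - 15*m - 315*z^3 + z^2*(-18*m - 978) + z*(9*m^2 - 51*m - 885) - 198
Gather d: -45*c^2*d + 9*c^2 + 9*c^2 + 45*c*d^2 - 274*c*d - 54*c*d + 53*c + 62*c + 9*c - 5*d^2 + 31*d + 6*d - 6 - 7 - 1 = 18*c^2 + 124*c + d^2*(45*c - 5) + d*(-45*c^2 - 328*c + 37) - 14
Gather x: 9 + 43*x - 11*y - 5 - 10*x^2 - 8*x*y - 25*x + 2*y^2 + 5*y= -10*x^2 + x*(18 - 8*y) + 2*y^2 - 6*y + 4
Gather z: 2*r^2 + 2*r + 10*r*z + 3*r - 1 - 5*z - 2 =2*r^2 + 5*r + z*(10*r - 5) - 3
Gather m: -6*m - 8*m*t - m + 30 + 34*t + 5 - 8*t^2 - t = m*(-8*t - 7) - 8*t^2 + 33*t + 35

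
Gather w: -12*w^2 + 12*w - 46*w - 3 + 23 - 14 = -12*w^2 - 34*w + 6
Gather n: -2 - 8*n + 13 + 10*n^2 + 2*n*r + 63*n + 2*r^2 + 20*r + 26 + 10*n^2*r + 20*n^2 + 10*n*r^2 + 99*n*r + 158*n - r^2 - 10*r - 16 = n^2*(10*r + 30) + n*(10*r^2 + 101*r + 213) + r^2 + 10*r + 21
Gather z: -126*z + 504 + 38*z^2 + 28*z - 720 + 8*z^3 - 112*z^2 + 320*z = 8*z^3 - 74*z^2 + 222*z - 216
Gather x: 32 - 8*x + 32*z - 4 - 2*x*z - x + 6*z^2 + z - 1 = x*(-2*z - 9) + 6*z^2 + 33*z + 27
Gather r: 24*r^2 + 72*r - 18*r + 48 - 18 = 24*r^2 + 54*r + 30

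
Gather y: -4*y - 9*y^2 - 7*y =-9*y^2 - 11*y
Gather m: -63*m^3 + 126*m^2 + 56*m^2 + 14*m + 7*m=-63*m^3 + 182*m^2 + 21*m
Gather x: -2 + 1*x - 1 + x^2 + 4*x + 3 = x^2 + 5*x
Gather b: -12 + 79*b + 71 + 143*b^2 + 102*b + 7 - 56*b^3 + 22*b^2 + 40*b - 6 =-56*b^3 + 165*b^2 + 221*b + 60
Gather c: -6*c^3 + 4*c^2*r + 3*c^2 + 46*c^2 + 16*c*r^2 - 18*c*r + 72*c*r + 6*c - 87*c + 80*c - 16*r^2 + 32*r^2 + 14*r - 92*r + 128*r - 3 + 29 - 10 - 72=-6*c^3 + c^2*(4*r + 49) + c*(16*r^2 + 54*r - 1) + 16*r^2 + 50*r - 56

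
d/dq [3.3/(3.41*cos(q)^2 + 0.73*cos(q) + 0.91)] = (22.506*cos(q) + 2.409)*sin(q)/(3.41*cos(q)^2 + 0.73*cos(q) + 0.91)^2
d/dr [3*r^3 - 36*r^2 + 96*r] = 9*r^2 - 72*r + 96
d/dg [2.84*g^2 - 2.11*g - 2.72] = 5.68*g - 2.11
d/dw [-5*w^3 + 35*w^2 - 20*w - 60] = -15*w^2 + 70*w - 20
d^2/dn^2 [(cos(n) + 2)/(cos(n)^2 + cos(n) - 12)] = (-9*(1 - cos(2*n))^2*cos(n)/4 - 7*(1 - cos(2*n))^2/4 - 281*cos(n)/2 - 56*cos(2*n) - 21*cos(3*n) + cos(5*n)/2 + 27)/((cos(n) - 3)^3*(cos(n) + 4)^3)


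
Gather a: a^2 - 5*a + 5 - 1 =a^2 - 5*a + 4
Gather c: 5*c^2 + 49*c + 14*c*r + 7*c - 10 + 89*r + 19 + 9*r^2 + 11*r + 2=5*c^2 + c*(14*r + 56) + 9*r^2 + 100*r + 11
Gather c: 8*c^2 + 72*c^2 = 80*c^2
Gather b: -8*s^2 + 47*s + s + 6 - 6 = -8*s^2 + 48*s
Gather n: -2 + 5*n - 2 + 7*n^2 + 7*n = 7*n^2 + 12*n - 4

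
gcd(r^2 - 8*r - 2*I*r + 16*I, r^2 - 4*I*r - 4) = r - 2*I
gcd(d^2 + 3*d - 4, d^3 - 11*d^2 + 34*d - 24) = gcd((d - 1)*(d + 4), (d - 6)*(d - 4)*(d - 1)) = d - 1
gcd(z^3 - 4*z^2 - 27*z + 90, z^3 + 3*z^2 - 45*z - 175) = z + 5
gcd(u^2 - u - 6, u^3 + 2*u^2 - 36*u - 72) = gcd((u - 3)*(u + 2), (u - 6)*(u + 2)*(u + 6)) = u + 2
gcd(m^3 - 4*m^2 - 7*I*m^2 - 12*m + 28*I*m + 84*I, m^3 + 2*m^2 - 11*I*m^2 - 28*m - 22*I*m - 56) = m^2 + m*(2 - 7*I) - 14*I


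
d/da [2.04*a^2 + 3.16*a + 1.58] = 4.08*a + 3.16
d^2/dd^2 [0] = 0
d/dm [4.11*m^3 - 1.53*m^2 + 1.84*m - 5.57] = 12.33*m^2 - 3.06*m + 1.84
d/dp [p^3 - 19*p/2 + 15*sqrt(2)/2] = 3*p^2 - 19/2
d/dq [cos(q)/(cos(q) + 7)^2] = (cos(q) - 7)*sin(q)/(cos(q) + 7)^3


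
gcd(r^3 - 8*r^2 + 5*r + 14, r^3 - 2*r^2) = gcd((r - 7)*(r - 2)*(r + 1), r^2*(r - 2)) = r - 2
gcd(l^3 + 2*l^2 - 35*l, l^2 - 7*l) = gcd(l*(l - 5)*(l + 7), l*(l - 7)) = l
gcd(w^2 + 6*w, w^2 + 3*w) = w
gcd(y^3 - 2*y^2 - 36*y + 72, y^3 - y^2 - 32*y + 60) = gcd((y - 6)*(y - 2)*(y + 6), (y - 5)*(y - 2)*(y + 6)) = y^2 + 4*y - 12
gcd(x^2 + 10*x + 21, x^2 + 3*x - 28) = x + 7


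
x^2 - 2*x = x*(x - 2)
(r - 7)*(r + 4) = r^2 - 3*r - 28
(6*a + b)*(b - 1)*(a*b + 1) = 6*a^2*b^2 - 6*a^2*b + a*b^3 - a*b^2 + 6*a*b - 6*a + b^2 - b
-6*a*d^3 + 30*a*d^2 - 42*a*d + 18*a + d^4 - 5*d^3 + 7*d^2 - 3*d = (-6*a + d)*(d - 3)*(d - 1)^2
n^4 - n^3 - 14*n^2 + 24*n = n*(n - 3)*(n - 2)*(n + 4)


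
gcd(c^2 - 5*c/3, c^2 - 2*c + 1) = 1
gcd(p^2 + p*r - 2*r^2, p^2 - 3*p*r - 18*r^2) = 1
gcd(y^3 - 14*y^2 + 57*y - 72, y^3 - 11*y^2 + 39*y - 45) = y^2 - 6*y + 9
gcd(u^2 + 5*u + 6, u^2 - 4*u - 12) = u + 2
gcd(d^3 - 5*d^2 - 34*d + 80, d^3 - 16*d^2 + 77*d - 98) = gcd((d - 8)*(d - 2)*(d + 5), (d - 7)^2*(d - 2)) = d - 2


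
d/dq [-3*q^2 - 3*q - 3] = -6*q - 3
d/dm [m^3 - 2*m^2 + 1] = m*(3*m - 4)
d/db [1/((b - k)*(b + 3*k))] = ((-b + k)*(b + 3*k) - (b - k)^2)/((b - k)^3*(b + 3*k)^2)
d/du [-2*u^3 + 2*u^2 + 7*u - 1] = -6*u^2 + 4*u + 7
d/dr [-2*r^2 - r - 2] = -4*r - 1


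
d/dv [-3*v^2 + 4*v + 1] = 4 - 6*v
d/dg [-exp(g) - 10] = -exp(g)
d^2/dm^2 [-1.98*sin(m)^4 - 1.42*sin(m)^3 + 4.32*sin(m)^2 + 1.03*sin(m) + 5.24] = 31.68*sin(m)^4 + 12.78*sin(m)^3 - 41.04*sin(m)^2 - 9.55*sin(m) + 8.64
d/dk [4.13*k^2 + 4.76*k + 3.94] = 8.26*k + 4.76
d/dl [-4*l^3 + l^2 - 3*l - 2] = -12*l^2 + 2*l - 3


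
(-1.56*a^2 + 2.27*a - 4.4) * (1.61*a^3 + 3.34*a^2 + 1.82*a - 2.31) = -2.5116*a^5 - 1.5557*a^4 - 2.3414*a^3 - 6.961*a^2 - 13.2517*a + 10.164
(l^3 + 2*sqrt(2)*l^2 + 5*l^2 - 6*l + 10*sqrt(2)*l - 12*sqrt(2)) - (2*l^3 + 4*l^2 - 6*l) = -l^3 + l^2 + 2*sqrt(2)*l^2 + 10*sqrt(2)*l - 12*sqrt(2)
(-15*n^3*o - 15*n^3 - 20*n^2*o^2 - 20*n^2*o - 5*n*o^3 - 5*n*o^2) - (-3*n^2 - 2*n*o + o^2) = -15*n^3*o - 15*n^3 - 20*n^2*o^2 - 20*n^2*o + 3*n^2 - 5*n*o^3 - 5*n*o^2 + 2*n*o - o^2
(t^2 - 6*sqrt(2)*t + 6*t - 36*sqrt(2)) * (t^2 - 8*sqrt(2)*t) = t^4 - 14*sqrt(2)*t^3 + 6*t^3 - 84*sqrt(2)*t^2 + 96*t^2 + 576*t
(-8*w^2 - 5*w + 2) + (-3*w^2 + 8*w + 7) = -11*w^2 + 3*w + 9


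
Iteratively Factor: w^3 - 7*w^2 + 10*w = (w - 5)*(w^2 - 2*w) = (w - 5)*(w - 2)*(w)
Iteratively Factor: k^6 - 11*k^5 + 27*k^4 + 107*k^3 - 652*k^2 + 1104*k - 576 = (k - 1)*(k^5 - 10*k^4 + 17*k^3 + 124*k^2 - 528*k + 576) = (k - 3)*(k - 1)*(k^4 - 7*k^3 - 4*k^2 + 112*k - 192) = (k - 4)*(k - 3)*(k - 1)*(k^3 - 3*k^2 - 16*k + 48) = (k - 4)*(k - 3)^2*(k - 1)*(k^2 - 16) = (k - 4)*(k - 3)^2*(k - 1)*(k + 4)*(k - 4)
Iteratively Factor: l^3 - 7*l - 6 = (l - 3)*(l^2 + 3*l + 2) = (l - 3)*(l + 2)*(l + 1)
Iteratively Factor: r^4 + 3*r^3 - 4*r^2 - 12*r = (r + 2)*(r^3 + r^2 - 6*r) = r*(r + 2)*(r^2 + r - 6) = r*(r - 2)*(r + 2)*(r + 3)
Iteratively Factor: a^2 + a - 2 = (a - 1)*(a + 2)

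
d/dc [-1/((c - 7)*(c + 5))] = 2*(c - 1)/((c - 7)^2*(c + 5)^2)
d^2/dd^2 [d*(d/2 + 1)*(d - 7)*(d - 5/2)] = 6*d^2 - 45*d/2 - 3/2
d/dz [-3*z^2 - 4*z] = -6*z - 4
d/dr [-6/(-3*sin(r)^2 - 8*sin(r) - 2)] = -12*(3*sin(r) + 4)*cos(r)/(3*sin(r)^2 + 8*sin(r) + 2)^2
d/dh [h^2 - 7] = 2*h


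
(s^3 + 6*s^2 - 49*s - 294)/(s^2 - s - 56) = (s^2 - s - 42)/(s - 8)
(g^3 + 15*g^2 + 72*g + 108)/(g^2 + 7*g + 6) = (g^2 + 9*g + 18)/(g + 1)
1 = 1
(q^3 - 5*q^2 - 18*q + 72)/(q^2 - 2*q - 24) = q - 3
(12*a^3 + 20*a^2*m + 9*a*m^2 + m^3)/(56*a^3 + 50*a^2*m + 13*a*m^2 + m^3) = (6*a^2 + 7*a*m + m^2)/(28*a^2 + 11*a*m + m^2)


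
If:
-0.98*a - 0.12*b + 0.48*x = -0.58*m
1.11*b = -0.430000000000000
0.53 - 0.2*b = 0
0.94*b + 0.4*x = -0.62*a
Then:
No Solution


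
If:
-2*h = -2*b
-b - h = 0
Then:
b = 0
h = 0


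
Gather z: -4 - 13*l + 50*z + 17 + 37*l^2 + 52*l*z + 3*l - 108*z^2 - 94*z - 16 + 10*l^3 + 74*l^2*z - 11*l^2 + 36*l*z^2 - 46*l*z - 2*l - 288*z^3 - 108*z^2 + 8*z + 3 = 10*l^3 + 26*l^2 - 12*l - 288*z^3 + z^2*(36*l - 216) + z*(74*l^2 + 6*l - 36)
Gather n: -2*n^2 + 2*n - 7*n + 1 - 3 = -2*n^2 - 5*n - 2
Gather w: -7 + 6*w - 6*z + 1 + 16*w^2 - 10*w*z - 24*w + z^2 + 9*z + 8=16*w^2 + w*(-10*z - 18) + z^2 + 3*z + 2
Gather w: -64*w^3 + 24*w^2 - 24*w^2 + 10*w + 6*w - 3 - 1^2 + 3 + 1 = -64*w^3 + 16*w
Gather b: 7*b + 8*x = 7*b + 8*x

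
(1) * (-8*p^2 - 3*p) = -8*p^2 - 3*p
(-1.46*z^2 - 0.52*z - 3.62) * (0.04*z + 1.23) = -0.0584*z^3 - 1.8166*z^2 - 0.7844*z - 4.4526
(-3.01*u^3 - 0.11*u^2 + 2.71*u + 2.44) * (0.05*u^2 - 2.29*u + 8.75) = -0.1505*u^5 + 6.8874*u^4 - 25.9501*u^3 - 7.0464*u^2 + 18.1249*u + 21.35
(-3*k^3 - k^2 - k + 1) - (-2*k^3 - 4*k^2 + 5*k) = -k^3 + 3*k^2 - 6*k + 1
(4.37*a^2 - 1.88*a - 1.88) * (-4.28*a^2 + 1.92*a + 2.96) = -18.7036*a^4 + 16.4368*a^3 + 17.372*a^2 - 9.1744*a - 5.5648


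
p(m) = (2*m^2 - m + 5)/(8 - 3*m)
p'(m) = (4*m - 1)/(8 - 3*m) + 3*(2*m^2 - m + 5)/(8 - 3*m)^2 = (-6*m^2 + 32*m + 7)/(9*m^2 - 48*m + 64)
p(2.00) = 5.50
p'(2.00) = 11.75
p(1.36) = 1.87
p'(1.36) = 2.57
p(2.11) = 7.06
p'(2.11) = 17.14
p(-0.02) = 0.62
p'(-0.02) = 0.10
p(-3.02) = 1.54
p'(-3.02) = -0.50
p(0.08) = 0.64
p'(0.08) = 0.16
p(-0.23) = 0.61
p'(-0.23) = -0.01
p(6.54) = -7.23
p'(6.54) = -0.30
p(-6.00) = 3.19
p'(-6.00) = -0.59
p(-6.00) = 3.19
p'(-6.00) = -0.59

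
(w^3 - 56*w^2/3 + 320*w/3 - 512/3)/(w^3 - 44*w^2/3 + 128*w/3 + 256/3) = (3*w - 8)/(3*w + 4)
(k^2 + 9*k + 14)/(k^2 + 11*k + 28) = (k + 2)/(k + 4)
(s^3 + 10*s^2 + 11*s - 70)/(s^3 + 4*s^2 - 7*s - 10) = (s + 7)/(s + 1)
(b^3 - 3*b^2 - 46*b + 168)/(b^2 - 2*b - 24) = (b^2 + 3*b - 28)/(b + 4)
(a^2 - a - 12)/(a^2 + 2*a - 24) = (a + 3)/(a + 6)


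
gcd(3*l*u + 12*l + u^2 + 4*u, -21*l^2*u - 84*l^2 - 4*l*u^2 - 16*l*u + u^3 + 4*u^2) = 3*l*u + 12*l + u^2 + 4*u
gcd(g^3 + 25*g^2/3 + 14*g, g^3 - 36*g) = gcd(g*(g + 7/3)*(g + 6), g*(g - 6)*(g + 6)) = g^2 + 6*g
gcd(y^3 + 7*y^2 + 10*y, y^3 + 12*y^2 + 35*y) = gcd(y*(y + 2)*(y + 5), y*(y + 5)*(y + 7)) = y^2 + 5*y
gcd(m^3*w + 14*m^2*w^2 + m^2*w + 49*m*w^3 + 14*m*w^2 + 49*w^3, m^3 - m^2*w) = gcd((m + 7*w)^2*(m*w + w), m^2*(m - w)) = 1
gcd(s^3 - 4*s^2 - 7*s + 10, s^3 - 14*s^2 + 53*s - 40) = s^2 - 6*s + 5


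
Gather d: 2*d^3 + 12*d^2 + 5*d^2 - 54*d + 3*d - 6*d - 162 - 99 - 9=2*d^3 + 17*d^2 - 57*d - 270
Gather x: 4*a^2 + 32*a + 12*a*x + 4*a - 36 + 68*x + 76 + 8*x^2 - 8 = 4*a^2 + 36*a + 8*x^2 + x*(12*a + 68) + 32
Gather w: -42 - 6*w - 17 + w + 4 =-5*w - 55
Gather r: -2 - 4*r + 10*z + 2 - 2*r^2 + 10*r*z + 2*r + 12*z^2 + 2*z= -2*r^2 + r*(10*z - 2) + 12*z^2 + 12*z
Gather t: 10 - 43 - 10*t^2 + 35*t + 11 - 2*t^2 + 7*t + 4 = -12*t^2 + 42*t - 18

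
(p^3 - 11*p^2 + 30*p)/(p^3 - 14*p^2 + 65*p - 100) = p*(p - 6)/(p^2 - 9*p + 20)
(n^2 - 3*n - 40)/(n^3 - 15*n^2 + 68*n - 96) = (n + 5)/(n^2 - 7*n + 12)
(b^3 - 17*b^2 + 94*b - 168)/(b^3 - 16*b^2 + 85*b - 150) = (b^2 - 11*b + 28)/(b^2 - 10*b + 25)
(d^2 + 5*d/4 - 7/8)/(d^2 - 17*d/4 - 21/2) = (d - 1/2)/(d - 6)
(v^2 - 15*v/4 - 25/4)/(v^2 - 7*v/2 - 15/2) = (4*v + 5)/(2*(2*v + 3))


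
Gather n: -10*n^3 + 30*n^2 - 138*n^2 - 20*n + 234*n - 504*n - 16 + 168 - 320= -10*n^3 - 108*n^2 - 290*n - 168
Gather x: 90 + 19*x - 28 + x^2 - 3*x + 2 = x^2 + 16*x + 64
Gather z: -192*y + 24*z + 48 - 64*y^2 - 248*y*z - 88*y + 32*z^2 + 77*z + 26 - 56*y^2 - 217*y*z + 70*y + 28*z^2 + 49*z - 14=-120*y^2 - 210*y + 60*z^2 + z*(150 - 465*y) + 60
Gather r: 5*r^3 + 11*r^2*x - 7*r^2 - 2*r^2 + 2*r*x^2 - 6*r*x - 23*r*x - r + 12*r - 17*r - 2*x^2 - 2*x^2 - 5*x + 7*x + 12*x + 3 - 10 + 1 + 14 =5*r^3 + r^2*(11*x - 9) + r*(2*x^2 - 29*x - 6) - 4*x^2 + 14*x + 8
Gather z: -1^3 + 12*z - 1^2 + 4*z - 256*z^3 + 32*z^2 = -256*z^3 + 32*z^2 + 16*z - 2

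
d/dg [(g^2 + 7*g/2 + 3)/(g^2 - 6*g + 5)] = (-19*g^2 + 8*g + 71)/(2*(g^4 - 12*g^3 + 46*g^2 - 60*g + 25))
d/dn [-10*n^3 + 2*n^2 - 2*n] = -30*n^2 + 4*n - 2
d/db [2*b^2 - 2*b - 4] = 4*b - 2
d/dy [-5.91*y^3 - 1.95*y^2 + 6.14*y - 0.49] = -17.73*y^2 - 3.9*y + 6.14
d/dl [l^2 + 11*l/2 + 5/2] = 2*l + 11/2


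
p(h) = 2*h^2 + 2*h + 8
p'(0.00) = 2.00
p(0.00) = 8.00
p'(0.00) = 2.00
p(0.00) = 8.00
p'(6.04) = 26.16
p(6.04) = 93.04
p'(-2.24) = -6.96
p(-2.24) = 13.56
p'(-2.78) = -9.12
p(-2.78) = 17.90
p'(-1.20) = -2.80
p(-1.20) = 8.48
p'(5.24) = 22.96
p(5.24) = 73.40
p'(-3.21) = -10.84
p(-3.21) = 22.19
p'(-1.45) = -3.80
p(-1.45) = 9.30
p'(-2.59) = -8.36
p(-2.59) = 16.24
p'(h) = 4*h + 2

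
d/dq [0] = 0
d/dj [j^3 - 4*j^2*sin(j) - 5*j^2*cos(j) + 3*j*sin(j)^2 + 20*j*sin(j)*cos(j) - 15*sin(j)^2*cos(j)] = 5*j^2*sin(j) - 4*j^2*cos(j) + 3*j^2 - 8*j*sin(j) + 3*j*sin(2*j) - 10*j*cos(j) + 20*j*cos(2*j) + 15*sin(j)/4 + 10*sin(2*j) - 45*sin(3*j)/4 - 3*cos(2*j)/2 + 3/2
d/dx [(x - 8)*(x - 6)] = 2*x - 14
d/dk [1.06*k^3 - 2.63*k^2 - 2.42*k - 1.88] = 3.18*k^2 - 5.26*k - 2.42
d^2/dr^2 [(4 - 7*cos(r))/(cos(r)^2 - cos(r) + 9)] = (-63*sin(r)^4*cos(r) + 9*sin(r)^4 + 209*sin(r)^2 - 1193*cos(r)/2 + 81*cos(3*r) + 7*cos(5*r)/2 - 28)/(sin(r)^2 + cos(r) - 10)^3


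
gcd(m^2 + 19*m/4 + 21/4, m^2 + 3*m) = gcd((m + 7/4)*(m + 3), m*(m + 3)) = m + 3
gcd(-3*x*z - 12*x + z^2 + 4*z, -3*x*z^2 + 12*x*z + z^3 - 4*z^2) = 3*x - z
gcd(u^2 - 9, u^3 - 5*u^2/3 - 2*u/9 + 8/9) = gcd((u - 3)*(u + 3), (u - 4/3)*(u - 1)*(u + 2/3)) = 1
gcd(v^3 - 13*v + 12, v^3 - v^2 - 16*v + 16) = v^2 + 3*v - 4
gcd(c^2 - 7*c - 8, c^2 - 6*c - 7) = c + 1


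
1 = 1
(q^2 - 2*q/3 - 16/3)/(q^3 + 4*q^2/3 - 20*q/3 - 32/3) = 1/(q + 2)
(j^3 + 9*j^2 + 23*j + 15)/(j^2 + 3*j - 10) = (j^2 + 4*j + 3)/(j - 2)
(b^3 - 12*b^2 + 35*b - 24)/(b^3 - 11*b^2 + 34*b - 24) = (b^2 - 11*b + 24)/(b^2 - 10*b + 24)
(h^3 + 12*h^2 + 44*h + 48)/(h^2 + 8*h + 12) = h + 4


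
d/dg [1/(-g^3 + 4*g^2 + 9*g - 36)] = (3*g^2 - 8*g - 9)/(g^3 - 4*g^2 - 9*g + 36)^2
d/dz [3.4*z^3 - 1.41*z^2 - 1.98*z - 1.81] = 10.2*z^2 - 2.82*z - 1.98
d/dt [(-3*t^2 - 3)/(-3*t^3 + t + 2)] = 3*(-2*t*(-3*t^3 + t + 2) - (t^2 + 1)*(9*t^2 - 1))/(-3*t^3 + t + 2)^2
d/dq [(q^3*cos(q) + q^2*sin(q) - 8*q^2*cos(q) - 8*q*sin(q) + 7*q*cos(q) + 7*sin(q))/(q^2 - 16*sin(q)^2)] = (-2*(q - 8*sin(2*q))*(q^3*cos(q) + q^2*sin(q) - 8*q^2*cos(q) - 8*q*sin(q) + 7*q*cos(q) + 7*sin(q)) + (q^2 - 16*sin(q)^2)*(-q^3*sin(q) + 8*q^2*sin(q) + 4*q^2*cos(q) - 5*q*sin(q) - 24*q*cos(q) - 8*sin(q) + 14*cos(q)))/(q^2 - 16*sin(q)^2)^2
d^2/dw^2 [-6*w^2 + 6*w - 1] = -12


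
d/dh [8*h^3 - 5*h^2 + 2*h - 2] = 24*h^2 - 10*h + 2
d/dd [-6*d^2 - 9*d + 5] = -12*d - 9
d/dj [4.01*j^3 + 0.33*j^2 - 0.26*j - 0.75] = 12.03*j^2 + 0.66*j - 0.26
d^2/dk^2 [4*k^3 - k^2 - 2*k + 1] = 24*k - 2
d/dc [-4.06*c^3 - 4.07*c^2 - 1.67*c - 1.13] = -12.18*c^2 - 8.14*c - 1.67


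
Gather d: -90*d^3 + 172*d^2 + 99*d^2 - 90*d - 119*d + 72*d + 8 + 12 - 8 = -90*d^3 + 271*d^2 - 137*d + 12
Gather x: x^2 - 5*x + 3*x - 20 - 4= x^2 - 2*x - 24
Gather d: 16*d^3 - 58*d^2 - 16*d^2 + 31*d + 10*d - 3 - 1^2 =16*d^3 - 74*d^2 + 41*d - 4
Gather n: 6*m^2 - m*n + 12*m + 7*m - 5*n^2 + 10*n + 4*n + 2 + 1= 6*m^2 + 19*m - 5*n^2 + n*(14 - m) + 3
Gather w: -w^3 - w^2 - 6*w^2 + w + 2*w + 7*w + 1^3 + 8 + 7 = -w^3 - 7*w^2 + 10*w + 16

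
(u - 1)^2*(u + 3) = u^3 + u^2 - 5*u + 3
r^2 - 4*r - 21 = (r - 7)*(r + 3)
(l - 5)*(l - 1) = l^2 - 6*l + 5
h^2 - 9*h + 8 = (h - 8)*(h - 1)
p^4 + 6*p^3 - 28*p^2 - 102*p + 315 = (p - 3)^2*(p + 5)*(p + 7)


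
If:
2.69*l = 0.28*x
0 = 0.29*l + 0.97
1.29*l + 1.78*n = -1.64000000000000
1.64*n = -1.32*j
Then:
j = -1.87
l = -3.34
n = 1.50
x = -32.13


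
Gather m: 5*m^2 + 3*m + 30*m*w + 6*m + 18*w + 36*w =5*m^2 + m*(30*w + 9) + 54*w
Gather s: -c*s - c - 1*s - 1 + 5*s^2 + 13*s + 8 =-c + 5*s^2 + s*(12 - c) + 7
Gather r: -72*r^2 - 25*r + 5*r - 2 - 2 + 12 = -72*r^2 - 20*r + 8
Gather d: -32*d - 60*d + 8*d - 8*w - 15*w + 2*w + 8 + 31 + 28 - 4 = -84*d - 21*w + 63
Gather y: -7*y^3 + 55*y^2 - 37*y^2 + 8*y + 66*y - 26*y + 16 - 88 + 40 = -7*y^3 + 18*y^2 + 48*y - 32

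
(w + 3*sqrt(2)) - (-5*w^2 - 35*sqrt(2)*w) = 5*w^2 + w + 35*sqrt(2)*w + 3*sqrt(2)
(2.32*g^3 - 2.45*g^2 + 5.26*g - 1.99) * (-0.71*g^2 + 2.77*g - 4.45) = -1.6472*g^5 + 8.1659*g^4 - 20.8451*g^3 + 26.8856*g^2 - 28.9193*g + 8.8555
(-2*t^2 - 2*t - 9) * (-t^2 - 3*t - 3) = 2*t^4 + 8*t^3 + 21*t^2 + 33*t + 27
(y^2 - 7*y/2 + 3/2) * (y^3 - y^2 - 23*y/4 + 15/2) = y^5 - 9*y^4/2 - 3*y^3/4 + 209*y^2/8 - 279*y/8 + 45/4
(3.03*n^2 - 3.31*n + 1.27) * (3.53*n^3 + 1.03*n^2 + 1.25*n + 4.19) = 10.6959*n^5 - 8.5634*n^4 + 4.8613*n^3 + 9.8663*n^2 - 12.2814*n + 5.3213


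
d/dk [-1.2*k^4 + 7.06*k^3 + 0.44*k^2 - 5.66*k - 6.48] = -4.8*k^3 + 21.18*k^2 + 0.88*k - 5.66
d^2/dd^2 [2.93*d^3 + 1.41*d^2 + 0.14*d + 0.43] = 17.58*d + 2.82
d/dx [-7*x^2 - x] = -14*x - 1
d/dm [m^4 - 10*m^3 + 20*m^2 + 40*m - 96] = 4*m^3 - 30*m^2 + 40*m + 40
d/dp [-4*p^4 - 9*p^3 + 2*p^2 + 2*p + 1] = -16*p^3 - 27*p^2 + 4*p + 2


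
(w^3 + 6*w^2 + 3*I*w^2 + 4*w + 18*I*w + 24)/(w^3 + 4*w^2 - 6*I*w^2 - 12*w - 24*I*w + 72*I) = (w^2 + 3*I*w + 4)/(w^2 + w*(-2 - 6*I) + 12*I)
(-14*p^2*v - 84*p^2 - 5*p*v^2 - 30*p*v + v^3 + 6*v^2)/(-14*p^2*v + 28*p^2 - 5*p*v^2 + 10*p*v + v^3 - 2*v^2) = (v + 6)/(v - 2)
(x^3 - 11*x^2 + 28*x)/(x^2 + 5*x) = (x^2 - 11*x + 28)/(x + 5)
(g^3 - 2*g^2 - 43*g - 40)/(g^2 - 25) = (g^2 - 7*g - 8)/(g - 5)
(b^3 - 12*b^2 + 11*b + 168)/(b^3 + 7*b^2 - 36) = (b^2 - 15*b + 56)/(b^2 + 4*b - 12)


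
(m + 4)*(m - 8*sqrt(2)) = m^2 - 8*sqrt(2)*m + 4*m - 32*sqrt(2)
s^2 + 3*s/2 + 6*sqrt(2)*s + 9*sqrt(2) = (s + 3/2)*(s + 6*sqrt(2))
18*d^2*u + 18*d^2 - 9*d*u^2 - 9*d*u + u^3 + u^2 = (-6*d + u)*(-3*d + u)*(u + 1)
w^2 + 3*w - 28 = (w - 4)*(w + 7)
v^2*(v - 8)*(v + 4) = v^4 - 4*v^3 - 32*v^2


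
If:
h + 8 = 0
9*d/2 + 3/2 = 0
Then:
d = -1/3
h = -8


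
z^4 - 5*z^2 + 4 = (z - 2)*(z - 1)*(z + 1)*(z + 2)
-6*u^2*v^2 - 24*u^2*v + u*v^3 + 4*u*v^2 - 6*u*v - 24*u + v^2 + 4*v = (-6*u + v)*(v + 4)*(u*v + 1)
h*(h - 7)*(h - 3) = h^3 - 10*h^2 + 21*h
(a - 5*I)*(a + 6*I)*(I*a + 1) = I*a^3 + 31*I*a + 30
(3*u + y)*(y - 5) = 3*u*y - 15*u + y^2 - 5*y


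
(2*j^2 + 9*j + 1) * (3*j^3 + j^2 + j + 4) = 6*j^5 + 29*j^4 + 14*j^3 + 18*j^2 + 37*j + 4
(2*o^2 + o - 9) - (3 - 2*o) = 2*o^2 + 3*o - 12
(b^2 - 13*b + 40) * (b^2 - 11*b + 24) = b^4 - 24*b^3 + 207*b^2 - 752*b + 960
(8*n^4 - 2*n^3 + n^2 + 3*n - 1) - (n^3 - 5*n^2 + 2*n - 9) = 8*n^4 - 3*n^3 + 6*n^2 + n + 8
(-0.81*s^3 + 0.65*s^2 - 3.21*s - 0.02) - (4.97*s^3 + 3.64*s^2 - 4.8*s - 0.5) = -5.78*s^3 - 2.99*s^2 + 1.59*s + 0.48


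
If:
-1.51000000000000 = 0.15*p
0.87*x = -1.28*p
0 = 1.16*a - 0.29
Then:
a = 0.25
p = -10.07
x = 14.81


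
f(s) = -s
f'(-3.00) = -1.00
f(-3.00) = 3.00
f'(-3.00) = -1.00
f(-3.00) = 3.00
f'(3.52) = -1.00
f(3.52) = -3.52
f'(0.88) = -1.00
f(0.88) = -0.88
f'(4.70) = -1.00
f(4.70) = -4.70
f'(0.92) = -1.00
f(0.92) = -0.92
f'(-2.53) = -1.00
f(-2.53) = 2.53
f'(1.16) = -1.00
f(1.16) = -1.16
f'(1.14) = -1.00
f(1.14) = -1.14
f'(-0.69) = -1.00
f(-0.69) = 0.69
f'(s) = -1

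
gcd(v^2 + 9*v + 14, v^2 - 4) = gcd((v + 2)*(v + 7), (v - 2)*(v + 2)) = v + 2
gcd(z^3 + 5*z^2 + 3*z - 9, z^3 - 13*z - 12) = z + 3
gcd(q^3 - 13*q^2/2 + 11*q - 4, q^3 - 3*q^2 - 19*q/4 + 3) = q^2 - 9*q/2 + 2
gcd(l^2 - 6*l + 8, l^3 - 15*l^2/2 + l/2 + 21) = l - 2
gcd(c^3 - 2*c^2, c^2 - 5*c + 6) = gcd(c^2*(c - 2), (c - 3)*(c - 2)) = c - 2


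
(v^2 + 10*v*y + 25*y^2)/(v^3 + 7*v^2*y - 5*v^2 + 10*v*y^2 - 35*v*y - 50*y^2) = (v + 5*y)/(v^2 + 2*v*y - 5*v - 10*y)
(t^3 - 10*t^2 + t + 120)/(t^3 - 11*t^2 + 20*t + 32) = (t^2 - 2*t - 15)/(t^2 - 3*t - 4)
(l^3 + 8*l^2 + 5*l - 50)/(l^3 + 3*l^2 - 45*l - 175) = (l - 2)/(l - 7)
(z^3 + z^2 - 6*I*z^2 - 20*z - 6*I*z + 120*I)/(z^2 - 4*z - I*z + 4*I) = (z^2 + z*(5 - 6*I) - 30*I)/(z - I)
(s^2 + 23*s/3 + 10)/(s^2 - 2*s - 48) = (s + 5/3)/(s - 8)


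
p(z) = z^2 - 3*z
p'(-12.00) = -27.00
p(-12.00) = 180.00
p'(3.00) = 3.00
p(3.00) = 0.00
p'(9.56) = 16.12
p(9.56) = 62.71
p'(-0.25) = -3.50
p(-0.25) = 0.81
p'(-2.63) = -8.26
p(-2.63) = 14.81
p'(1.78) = 0.56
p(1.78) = -2.17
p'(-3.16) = -9.32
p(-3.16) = 19.47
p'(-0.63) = -4.26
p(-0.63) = 2.29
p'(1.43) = -0.14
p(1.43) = -2.25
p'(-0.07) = -3.14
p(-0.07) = 0.21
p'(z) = 2*z - 3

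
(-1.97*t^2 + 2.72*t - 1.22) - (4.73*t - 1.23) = -1.97*t^2 - 2.01*t + 0.01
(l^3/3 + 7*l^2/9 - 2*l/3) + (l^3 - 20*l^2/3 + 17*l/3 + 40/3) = 4*l^3/3 - 53*l^2/9 + 5*l + 40/3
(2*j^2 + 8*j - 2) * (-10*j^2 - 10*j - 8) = -20*j^4 - 100*j^3 - 76*j^2 - 44*j + 16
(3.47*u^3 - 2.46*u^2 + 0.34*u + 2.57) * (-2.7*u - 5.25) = -9.369*u^4 - 11.5755*u^3 + 11.997*u^2 - 8.724*u - 13.4925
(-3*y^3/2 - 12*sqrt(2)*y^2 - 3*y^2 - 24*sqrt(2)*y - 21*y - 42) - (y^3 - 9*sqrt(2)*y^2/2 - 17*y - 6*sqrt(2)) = -5*y^3/2 - 15*sqrt(2)*y^2/2 - 3*y^2 - 24*sqrt(2)*y - 4*y - 42 + 6*sqrt(2)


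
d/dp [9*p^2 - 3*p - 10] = 18*p - 3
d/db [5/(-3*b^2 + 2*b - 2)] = 10*(3*b - 1)/(3*b^2 - 2*b + 2)^2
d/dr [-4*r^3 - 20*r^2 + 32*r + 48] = -12*r^2 - 40*r + 32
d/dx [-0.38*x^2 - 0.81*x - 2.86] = -0.76*x - 0.81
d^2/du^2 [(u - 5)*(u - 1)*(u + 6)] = 6*u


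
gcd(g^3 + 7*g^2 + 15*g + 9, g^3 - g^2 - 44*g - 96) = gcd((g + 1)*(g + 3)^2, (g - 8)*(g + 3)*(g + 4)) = g + 3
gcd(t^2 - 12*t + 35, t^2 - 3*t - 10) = t - 5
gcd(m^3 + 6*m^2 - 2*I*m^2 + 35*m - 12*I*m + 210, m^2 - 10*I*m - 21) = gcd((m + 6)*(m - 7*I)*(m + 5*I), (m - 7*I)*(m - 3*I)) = m - 7*I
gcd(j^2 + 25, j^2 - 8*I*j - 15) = j - 5*I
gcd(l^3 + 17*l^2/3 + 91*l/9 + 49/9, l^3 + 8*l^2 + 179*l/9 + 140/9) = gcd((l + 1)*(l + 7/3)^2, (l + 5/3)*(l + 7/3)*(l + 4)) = l + 7/3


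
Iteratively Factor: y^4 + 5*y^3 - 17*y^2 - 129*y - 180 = (y + 4)*(y^3 + y^2 - 21*y - 45) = (y + 3)*(y + 4)*(y^2 - 2*y - 15) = (y - 5)*(y + 3)*(y + 4)*(y + 3)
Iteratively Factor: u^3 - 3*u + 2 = (u + 2)*(u^2 - 2*u + 1) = (u - 1)*(u + 2)*(u - 1)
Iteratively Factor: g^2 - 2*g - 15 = (g + 3)*(g - 5)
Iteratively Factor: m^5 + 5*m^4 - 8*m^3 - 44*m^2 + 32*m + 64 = (m - 2)*(m^4 + 7*m^3 + 6*m^2 - 32*m - 32) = (m - 2)^2*(m^3 + 9*m^2 + 24*m + 16) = (m - 2)^2*(m + 4)*(m^2 + 5*m + 4) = (m - 2)^2*(m + 4)^2*(m + 1)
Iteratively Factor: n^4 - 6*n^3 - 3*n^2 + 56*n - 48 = (n - 4)*(n^3 - 2*n^2 - 11*n + 12) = (n - 4)*(n + 3)*(n^2 - 5*n + 4) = (n - 4)*(n - 1)*(n + 3)*(n - 4)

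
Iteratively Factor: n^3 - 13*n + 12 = (n - 1)*(n^2 + n - 12) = (n - 3)*(n - 1)*(n + 4)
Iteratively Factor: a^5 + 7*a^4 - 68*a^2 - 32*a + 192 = (a + 3)*(a^4 + 4*a^3 - 12*a^2 - 32*a + 64) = (a - 2)*(a + 3)*(a^3 + 6*a^2 - 32) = (a - 2)*(a + 3)*(a + 4)*(a^2 + 2*a - 8) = (a - 2)^2*(a + 3)*(a + 4)*(a + 4)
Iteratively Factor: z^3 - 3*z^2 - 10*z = (z)*(z^2 - 3*z - 10) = z*(z - 5)*(z + 2)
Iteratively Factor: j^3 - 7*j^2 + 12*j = (j - 4)*(j^2 - 3*j) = j*(j - 4)*(j - 3)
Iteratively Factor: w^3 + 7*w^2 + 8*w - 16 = (w + 4)*(w^2 + 3*w - 4) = (w - 1)*(w + 4)*(w + 4)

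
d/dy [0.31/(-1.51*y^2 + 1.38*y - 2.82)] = (0.9362*y - 0.4278)/(1.51*y^2 - 1.38*y + 2.82)^2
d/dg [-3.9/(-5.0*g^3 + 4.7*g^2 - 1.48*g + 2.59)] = (-58.5*g^2 + 36.66*g - 5.772)/(5.0*g^3 - 4.7*g^2 + 1.48*g - 2.59)^2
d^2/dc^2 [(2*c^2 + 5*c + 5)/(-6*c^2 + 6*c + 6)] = 7*(-c^3 - 3*c^2 - 1)/(3*(c^6 - 3*c^5 + 5*c^3 - 3*c - 1))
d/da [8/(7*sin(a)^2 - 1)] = -224*sin(2*a)/(7*cos(2*a) - 5)^2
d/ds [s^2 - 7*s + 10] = 2*s - 7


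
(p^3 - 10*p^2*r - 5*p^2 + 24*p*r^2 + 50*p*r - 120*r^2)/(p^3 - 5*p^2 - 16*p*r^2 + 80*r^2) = (p - 6*r)/(p + 4*r)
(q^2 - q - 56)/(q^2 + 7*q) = (q - 8)/q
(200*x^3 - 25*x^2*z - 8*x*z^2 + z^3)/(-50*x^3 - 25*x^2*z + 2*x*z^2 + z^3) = (-8*x + z)/(2*x + z)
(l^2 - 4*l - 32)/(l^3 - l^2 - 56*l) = (l + 4)/(l*(l + 7))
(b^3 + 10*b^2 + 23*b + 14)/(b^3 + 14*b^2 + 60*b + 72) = (b^2 + 8*b + 7)/(b^2 + 12*b + 36)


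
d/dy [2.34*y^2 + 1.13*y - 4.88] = 4.68*y + 1.13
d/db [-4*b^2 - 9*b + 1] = -8*b - 9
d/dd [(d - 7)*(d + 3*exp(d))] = d + (d - 7)*(3*exp(d) + 1) + 3*exp(d)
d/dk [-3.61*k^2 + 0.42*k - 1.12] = 0.42 - 7.22*k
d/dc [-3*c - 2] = -3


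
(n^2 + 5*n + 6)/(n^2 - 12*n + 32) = (n^2 + 5*n + 6)/(n^2 - 12*n + 32)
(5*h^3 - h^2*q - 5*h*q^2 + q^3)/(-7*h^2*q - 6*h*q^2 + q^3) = (5*h^2 - 6*h*q + q^2)/(q*(-7*h + q))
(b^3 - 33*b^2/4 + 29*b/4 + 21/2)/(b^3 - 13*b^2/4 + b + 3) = (b - 7)/(b - 2)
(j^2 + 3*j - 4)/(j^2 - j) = (j + 4)/j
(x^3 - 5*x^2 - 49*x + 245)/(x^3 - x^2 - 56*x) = (x^2 - 12*x + 35)/(x*(x - 8))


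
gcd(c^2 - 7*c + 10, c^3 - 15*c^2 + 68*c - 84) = c - 2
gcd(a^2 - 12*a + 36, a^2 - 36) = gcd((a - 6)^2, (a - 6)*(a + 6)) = a - 6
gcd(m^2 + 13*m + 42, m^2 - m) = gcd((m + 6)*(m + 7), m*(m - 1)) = 1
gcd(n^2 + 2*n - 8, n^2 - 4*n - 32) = n + 4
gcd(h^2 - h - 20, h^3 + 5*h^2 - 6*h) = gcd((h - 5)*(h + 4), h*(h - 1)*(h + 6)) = 1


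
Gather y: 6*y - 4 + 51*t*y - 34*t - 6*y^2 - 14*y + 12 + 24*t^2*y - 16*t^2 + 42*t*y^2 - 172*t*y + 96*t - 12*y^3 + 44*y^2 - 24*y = -16*t^2 + 62*t - 12*y^3 + y^2*(42*t + 38) + y*(24*t^2 - 121*t - 32) + 8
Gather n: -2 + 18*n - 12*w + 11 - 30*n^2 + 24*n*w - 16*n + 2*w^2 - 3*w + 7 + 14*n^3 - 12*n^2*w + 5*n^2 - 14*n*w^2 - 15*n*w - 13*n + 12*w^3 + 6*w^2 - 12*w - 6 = 14*n^3 + n^2*(-12*w - 25) + n*(-14*w^2 + 9*w - 11) + 12*w^3 + 8*w^2 - 27*w + 10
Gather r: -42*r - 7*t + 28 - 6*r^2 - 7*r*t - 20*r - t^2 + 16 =-6*r^2 + r*(-7*t - 62) - t^2 - 7*t + 44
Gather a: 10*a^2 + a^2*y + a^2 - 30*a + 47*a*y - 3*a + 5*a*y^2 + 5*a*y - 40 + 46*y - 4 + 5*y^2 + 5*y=a^2*(y + 11) + a*(5*y^2 + 52*y - 33) + 5*y^2 + 51*y - 44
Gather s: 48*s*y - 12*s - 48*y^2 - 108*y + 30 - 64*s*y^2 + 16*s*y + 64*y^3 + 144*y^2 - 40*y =s*(-64*y^2 + 64*y - 12) + 64*y^3 + 96*y^2 - 148*y + 30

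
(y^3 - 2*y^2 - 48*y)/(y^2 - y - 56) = y*(y + 6)/(y + 7)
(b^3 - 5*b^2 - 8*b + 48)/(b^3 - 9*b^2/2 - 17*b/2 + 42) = 2*(b - 4)/(2*b - 7)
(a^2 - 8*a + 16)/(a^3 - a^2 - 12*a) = (a - 4)/(a*(a + 3))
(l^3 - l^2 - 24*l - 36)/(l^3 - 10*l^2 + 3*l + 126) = (l + 2)/(l - 7)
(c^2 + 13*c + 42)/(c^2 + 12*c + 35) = (c + 6)/(c + 5)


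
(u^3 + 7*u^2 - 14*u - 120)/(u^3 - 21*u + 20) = (u + 6)/(u - 1)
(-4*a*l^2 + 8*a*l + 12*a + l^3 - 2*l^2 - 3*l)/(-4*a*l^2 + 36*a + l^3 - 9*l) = (l + 1)/(l + 3)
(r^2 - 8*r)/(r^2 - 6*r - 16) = r/(r + 2)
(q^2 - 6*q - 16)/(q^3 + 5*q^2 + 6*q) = (q - 8)/(q*(q + 3))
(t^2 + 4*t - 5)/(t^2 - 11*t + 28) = (t^2 + 4*t - 5)/(t^2 - 11*t + 28)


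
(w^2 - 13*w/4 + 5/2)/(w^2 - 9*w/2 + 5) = (4*w - 5)/(2*(2*w - 5))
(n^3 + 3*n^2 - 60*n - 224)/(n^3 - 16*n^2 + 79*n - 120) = (n^2 + 11*n + 28)/(n^2 - 8*n + 15)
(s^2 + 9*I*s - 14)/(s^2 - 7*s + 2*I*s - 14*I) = (s + 7*I)/(s - 7)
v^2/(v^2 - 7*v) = v/(v - 7)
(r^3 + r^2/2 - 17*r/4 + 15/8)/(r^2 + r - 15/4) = r - 1/2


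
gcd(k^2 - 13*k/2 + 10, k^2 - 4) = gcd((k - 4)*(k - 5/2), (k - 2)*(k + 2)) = 1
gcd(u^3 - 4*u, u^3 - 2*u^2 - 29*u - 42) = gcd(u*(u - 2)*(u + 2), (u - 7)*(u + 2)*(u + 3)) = u + 2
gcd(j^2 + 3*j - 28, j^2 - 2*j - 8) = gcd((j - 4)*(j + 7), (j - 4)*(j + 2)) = j - 4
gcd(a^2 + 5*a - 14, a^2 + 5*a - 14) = a^2 + 5*a - 14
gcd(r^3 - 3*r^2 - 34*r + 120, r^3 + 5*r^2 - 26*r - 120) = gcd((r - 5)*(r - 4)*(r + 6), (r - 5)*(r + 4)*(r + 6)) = r^2 + r - 30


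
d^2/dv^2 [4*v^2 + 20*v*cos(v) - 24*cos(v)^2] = -20*v*cos(v) - 96*sin(v)^2 - 40*sin(v) + 56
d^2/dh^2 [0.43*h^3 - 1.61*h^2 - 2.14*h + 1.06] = 2.58*h - 3.22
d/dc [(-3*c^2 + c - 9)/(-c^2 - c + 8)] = (4*c^2 - 66*c - 1)/(c^4 + 2*c^3 - 15*c^2 - 16*c + 64)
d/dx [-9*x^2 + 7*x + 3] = 7 - 18*x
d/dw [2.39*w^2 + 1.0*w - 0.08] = 4.78*w + 1.0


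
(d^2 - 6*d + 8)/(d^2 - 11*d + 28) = (d - 2)/(d - 7)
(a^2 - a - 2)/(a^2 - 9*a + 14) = (a + 1)/(a - 7)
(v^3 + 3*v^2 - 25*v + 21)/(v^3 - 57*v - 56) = (v^2 - 4*v + 3)/(v^2 - 7*v - 8)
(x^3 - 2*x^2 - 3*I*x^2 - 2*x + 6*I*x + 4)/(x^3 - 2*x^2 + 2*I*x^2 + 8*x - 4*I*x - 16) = (x - I)/(x + 4*I)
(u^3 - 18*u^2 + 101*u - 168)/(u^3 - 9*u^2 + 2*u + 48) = (u - 7)/(u + 2)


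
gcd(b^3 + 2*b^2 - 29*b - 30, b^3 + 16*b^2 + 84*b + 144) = b + 6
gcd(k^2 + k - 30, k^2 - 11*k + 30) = k - 5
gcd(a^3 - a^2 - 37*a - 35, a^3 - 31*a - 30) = a^2 + 6*a + 5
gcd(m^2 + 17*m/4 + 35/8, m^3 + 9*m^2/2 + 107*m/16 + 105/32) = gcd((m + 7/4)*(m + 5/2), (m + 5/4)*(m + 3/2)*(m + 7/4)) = m + 7/4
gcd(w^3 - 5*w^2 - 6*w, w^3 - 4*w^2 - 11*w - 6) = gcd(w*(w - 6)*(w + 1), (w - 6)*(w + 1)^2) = w^2 - 5*w - 6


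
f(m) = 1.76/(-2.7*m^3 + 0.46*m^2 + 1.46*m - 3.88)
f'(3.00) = 0.03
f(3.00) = -0.03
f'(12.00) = 0.00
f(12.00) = -0.00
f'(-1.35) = 9.63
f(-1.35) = 1.08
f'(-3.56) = 0.01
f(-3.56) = 0.01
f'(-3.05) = 0.03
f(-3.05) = 0.02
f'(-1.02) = 3.39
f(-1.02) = -0.87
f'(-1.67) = 0.70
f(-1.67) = 0.23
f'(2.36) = 0.07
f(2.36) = -0.05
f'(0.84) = 0.40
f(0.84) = -0.45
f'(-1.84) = 0.35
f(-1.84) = 0.15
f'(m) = 1.76*(8.1*m^2 - 0.92*m - 1.46)/(-2.7*m^3 + 0.46*m^2 + 1.46*m - 3.88)^2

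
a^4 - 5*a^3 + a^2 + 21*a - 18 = (a - 3)^2*(a - 1)*(a + 2)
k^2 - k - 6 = (k - 3)*(k + 2)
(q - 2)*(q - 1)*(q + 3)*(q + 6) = q^4 + 6*q^3 - 7*q^2 - 36*q + 36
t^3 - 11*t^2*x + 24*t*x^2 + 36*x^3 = (t - 6*x)^2*(t + x)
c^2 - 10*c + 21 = (c - 7)*(c - 3)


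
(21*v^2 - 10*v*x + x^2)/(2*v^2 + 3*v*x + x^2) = (21*v^2 - 10*v*x + x^2)/(2*v^2 + 3*v*x + x^2)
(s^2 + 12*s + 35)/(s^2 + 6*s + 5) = (s + 7)/(s + 1)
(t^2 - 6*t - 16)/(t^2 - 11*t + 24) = (t + 2)/(t - 3)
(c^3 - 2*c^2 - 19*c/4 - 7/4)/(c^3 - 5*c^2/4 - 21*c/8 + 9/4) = 2*(4*c^3 - 8*c^2 - 19*c - 7)/(8*c^3 - 10*c^2 - 21*c + 18)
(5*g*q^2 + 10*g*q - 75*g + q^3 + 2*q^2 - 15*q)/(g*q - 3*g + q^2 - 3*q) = (5*g*q + 25*g + q^2 + 5*q)/(g + q)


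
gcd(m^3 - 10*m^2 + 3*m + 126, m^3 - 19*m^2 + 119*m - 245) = m - 7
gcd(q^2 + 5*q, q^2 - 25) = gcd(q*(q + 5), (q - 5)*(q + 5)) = q + 5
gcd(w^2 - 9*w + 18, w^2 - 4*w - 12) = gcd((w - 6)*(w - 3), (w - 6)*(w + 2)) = w - 6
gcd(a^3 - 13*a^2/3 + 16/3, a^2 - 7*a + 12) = a - 4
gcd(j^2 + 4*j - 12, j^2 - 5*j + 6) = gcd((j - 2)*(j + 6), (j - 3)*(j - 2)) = j - 2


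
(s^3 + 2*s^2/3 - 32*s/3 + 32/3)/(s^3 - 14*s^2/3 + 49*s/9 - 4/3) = 3*(s^2 + 2*s - 8)/(3*s^2 - 10*s + 3)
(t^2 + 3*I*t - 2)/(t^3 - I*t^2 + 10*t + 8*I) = 1/(t - 4*I)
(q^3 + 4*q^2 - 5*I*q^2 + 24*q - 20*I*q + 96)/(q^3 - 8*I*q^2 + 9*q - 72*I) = (q + 4)/(q - 3*I)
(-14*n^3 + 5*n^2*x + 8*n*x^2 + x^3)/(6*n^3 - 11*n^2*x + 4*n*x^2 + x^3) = (14*n^2 + 9*n*x + x^2)/(-6*n^2 + 5*n*x + x^2)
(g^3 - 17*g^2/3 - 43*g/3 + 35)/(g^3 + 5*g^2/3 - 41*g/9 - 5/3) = 3*(g - 7)/(3*g + 1)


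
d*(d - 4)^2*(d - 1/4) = d^4 - 33*d^3/4 + 18*d^2 - 4*d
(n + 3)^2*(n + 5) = n^3 + 11*n^2 + 39*n + 45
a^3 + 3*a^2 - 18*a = a*(a - 3)*(a + 6)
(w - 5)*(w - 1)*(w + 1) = w^3 - 5*w^2 - w + 5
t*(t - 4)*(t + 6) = t^3 + 2*t^2 - 24*t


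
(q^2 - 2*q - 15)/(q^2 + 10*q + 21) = (q - 5)/(q + 7)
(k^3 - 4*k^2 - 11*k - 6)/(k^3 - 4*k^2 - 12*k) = (k^2 + 2*k + 1)/(k*(k + 2))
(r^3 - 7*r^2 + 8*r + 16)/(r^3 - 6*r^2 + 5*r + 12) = (r - 4)/(r - 3)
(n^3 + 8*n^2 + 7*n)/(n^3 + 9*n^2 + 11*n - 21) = n*(n + 1)/(n^2 + 2*n - 3)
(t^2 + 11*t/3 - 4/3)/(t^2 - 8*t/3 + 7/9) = 3*(t + 4)/(3*t - 7)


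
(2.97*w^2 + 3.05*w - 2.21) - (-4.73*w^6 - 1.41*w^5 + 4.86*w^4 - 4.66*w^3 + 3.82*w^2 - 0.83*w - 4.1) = 4.73*w^6 + 1.41*w^5 - 4.86*w^4 + 4.66*w^3 - 0.85*w^2 + 3.88*w + 1.89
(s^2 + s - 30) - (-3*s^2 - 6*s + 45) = 4*s^2 + 7*s - 75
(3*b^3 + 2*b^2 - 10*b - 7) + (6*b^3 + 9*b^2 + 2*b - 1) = 9*b^3 + 11*b^2 - 8*b - 8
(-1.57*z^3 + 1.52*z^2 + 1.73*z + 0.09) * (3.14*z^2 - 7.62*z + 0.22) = -4.9298*z^5 + 16.7362*z^4 - 6.4956*z^3 - 12.5656*z^2 - 0.3052*z + 0.0198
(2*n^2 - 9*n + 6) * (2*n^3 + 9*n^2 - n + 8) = 4*n^5 - 71*n^3 + 79*n^2 - 78*n + 48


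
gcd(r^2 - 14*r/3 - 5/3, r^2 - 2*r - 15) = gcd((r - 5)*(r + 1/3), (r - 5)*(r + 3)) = r - 5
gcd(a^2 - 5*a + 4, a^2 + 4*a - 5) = a - 1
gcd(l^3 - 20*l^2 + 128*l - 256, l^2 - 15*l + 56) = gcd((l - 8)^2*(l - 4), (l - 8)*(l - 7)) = l - 8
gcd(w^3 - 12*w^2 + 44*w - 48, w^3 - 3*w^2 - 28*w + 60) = w^2 - 8*w + 12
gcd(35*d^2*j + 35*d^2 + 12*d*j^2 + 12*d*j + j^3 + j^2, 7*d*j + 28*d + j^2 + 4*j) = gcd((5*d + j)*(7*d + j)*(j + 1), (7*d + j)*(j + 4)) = 7*d + j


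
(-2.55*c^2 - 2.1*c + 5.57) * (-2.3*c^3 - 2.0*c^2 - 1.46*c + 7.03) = 5.865*c^5 + 9.93*c^4 - 4.888*c^3 - 26.0005*c^2 - 22.8952*c + 39.1571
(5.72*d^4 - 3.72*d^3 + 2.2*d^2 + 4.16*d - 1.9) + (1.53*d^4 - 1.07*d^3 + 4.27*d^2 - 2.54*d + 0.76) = 7.25*d^4 - 4.79*d^3 + 6.47*d^2 + 1.62*d - 1.14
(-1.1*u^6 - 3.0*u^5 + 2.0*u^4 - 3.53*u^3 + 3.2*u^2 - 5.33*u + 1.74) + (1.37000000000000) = -1.1*u^6 - 3.0*u^5 + 2.0*u^4 - 3.53*u^3 + 3.2*u^2 - 5.33*u + 3.11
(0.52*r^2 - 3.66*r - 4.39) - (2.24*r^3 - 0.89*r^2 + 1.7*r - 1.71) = -2.24*r^3 + 1.41*r^2 - 5.36*r - 2.68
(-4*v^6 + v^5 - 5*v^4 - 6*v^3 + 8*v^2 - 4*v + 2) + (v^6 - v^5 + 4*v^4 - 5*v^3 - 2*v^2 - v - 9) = -3*v^6 - v^4 - 11*v^3 + 6*v^2 - 5*v - 7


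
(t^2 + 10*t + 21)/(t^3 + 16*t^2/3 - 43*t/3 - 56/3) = 3*(t + 3)/(3*t^2 - 5*t - 8)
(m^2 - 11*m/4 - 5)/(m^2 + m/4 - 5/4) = (m - 4)/(m - 1)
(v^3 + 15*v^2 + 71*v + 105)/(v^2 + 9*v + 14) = (v^2 + 8*v + 15)/(v + 2)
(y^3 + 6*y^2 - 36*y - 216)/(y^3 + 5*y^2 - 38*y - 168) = (y^2 + 12*y + 36)/(y^2 + 11*y + 28)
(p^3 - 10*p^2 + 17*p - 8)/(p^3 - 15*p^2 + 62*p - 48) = (p - 1)/(p - 6)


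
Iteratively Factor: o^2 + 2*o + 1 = (o + 1)*(o + 1)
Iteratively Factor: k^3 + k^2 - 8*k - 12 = (k + 2)*(k^2 - k - 6) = (k + 2)^2*(k - 3)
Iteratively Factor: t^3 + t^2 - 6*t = (t)*(t^2 + t - 6) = t*(t - 2)*(t + 3)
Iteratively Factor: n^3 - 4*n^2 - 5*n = (n - 5)*(n^2 + n) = (n - 5)*(n + 1)*(n)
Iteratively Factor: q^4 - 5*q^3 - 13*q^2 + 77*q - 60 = (q - 1)*(q^3 - 4*q^2 - 17*q + 60) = (q - 3)*(q - 1)*(q^2 - q - 20) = (q - 5)*(q - 3)*(q - 1)*(q + 4)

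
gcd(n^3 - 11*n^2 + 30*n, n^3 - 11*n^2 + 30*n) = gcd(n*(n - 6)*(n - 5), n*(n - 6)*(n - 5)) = n^3 - 11*n^2 + 30*n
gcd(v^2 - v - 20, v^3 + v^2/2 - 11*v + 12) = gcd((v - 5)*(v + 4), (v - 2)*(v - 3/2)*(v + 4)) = v + 4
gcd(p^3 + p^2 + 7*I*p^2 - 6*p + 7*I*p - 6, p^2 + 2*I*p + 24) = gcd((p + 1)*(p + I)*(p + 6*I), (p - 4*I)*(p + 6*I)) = p + 6*I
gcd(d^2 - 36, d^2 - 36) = d^2 - 36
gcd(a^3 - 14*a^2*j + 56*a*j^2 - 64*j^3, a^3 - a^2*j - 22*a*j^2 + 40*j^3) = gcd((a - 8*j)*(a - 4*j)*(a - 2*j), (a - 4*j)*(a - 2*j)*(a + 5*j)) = a^2 - 6*a*j + 8*j^2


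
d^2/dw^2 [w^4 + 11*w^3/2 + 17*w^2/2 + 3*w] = 12*w^2 + 33*w + 17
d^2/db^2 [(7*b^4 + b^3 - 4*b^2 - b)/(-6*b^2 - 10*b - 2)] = (-63*b^6 - 315*b^5 - 588*b^4 - 353*b^3 - 93*b^2 - 12*b - 1)/(27*b^6 + 135*b^5 + 252*b^4 + 215*b^3 + 84*b^2 + 15*b + 1)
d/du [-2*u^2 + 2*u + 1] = 2 - 4*u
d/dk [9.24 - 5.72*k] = -5.72000000000000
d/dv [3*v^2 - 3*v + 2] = 6*v - 3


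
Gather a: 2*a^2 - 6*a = 2*a^2 - 6*a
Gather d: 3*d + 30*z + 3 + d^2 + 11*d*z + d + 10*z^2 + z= d^2 + d*(11*z + 4) + 10*z^2 + 31*z + 3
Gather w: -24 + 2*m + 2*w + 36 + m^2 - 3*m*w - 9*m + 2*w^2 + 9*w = m^2 - 7*m + 2*w^2 + w*(11 - 3*m) + 12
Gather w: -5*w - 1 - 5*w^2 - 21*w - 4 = -5*w^2 - 26*w - 5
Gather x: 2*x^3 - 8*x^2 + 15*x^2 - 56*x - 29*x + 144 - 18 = 2*x^3 + 7*x^2 - 85*x + 126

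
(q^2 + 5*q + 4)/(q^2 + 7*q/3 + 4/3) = 3*(q + 4)/(3*q + 4)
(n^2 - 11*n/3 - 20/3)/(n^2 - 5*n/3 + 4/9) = 3*(3*n^2 - 11*n - 20)/(9*n^2 - 15*n + 4)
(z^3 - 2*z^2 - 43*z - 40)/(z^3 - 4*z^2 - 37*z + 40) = (z + 1)/(z - 1)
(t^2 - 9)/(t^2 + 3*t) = (t - 3)/t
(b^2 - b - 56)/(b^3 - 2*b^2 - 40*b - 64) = (b + 7)/(b^2 + 6*b + 8)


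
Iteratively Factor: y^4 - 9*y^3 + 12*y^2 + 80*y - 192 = (y - 4)*(y^3 - 5*y^2 - 8*y + 48) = (y - 4)^2*(y^2 - y - 12) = (y - 4)^3*(y + 3)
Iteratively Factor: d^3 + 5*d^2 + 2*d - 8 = (d + 4)*(d^2 + d - 2) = (d - 1)*(d + 4)*(d + 2)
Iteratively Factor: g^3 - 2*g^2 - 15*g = (g)*(g^2 - 2*g - 15) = g*(g - 5)*(g + 3)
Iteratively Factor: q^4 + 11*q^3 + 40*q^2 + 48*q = (q + 3)*(q^3 + 8*q^2 + 16*q) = (q + 3)*(q + 4)*(q^2 + 4*q) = (q + 3)*(q + 4)^2*(q)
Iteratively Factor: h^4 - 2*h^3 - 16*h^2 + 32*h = (h + 4)*(h^3 - 6*h^2 + 8*h) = (h - 2)*(h + 4)*(h^2 - 4*h) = (h - 4)*(h - 2)*(h + 4)*(h)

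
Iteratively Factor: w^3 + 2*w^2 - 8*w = (w - 2)*(w^2 + 4*w) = (w - 2)*(w + 4)*(w)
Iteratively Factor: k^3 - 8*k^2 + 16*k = (k - 4)*(k^2 - 4*k) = k*(k - 4)*(k - 4)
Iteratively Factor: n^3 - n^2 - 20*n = (n - 5)*(n^2 + 4*n) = (n - 5)*(n + 4)*(n)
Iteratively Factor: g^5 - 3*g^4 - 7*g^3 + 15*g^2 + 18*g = (g - 3)*(g^4 - 7*g^2 - 6*g) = (g - 3)^2*(g^3 + 3*g^2 + 2*g) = (g - 3)^2*(g + 2)*(g^2 + g) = (g - 3)^2*(g + 1)*(g + 2)*(g)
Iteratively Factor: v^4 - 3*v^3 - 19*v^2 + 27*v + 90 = (v + 2)*(v^3 - 5*v^2 - 9*v + 45) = (v - 3)*(v + 2)*(v^2 - 2*v - 15) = (v - 3)*(v + 2)*(v + 3)*(v - 5)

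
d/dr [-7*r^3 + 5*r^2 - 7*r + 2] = -21*r^2 + 10*r - 7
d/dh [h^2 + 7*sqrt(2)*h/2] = 2*h + 7*sqrt(2)/2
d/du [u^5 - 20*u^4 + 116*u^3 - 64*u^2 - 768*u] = 5*u^4 - 80*u^3 + 348*u^2 - 128*u - 768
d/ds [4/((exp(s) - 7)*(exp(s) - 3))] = 8*(5 - exp(s))*exp(s)/(exp(4*s) - 20*exp(3*s) + 142*exp(2*s) - 420*exp(s) + 441)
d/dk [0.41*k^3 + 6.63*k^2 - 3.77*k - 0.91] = 1.23*k^2 + 13.26*k - 3.77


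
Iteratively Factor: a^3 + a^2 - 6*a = (a + 3)*(a^2 - 2*a) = a*(a + 3)*(a - 2)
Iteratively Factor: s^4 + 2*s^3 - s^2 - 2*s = (s - 1)*(s^3 + 3*s^2 + 2*s) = (s - 1)*(s + 2)*(s^2 + s) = s*(s - 1)*(s + 2)*(s + 1)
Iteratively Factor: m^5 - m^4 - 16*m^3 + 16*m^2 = (m)*(m^4 - m^3 - 16*m^2 + 16*m) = m*(m - 4)*(m^3 + 3*m^2 - 4*m) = m*(m - 4)*(m - 1)*(m^2 + 4*m) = m^2*(m - 4)*(m - 1)*(m + 4)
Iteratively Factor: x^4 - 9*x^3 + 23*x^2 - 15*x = (x - 1)*(x^3 - 8*x^2 + 15*x) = (x - 3)*(x - 1)*(x^2 - 5*x) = x*(x - 3)*(x - 1)*(x - 5)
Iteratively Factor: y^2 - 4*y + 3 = (y - 1)*(y - 3)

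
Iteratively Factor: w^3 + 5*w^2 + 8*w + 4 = (w + 2)*(w^2 + 3*w + 2) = (w + 2)^2*(w + 1)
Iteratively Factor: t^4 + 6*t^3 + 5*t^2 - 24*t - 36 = (t + 3)*(t^3 + 3*t^2 - 4*t - 12) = (t - 2)*(t + 3)*(t^2 + 5*t + 6) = (t - 2)*(t + 3)^2*(t + 2)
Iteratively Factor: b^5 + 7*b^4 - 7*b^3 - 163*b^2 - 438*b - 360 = (b - 5)*(b^4 + 12*b^3 + 53*b^2 + 102*b + 72) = (b - 5)*(b + 3)*(b^3 + 9*b^2 + 26*b + 24) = (b - 5)*(b + 2)*(b + 3)*(b^2 + 7*b + 12) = (b - 5)*(b + 2)*(b + 3)^2*(b + 4)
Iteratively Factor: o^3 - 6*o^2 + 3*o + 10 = (o - 2)*(o^2 - 4*o - 5) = (o - 5)*(o - 2)*(o + 1)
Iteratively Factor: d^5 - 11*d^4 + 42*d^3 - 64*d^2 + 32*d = (d)*(d^4 - 11*d^3 + 42*d^2 - 64*d + 32) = d*(d - 2)*(d^3 - 9*d^2 + 24*d - 16) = d*(d - 4)*(d - 2)*(d^2 - 5*d + 4) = d*(d - 4)*(d - 2)*(d - 1)*(d - 4)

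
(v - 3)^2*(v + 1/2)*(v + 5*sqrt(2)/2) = v^4 - 11*v^3/2 + 5*sqrt(2)*v^3/2 - 55*sqrt(2)*v^2/4 + 6*v^2 + 9*v/2 + 15*sqrt(2)*v + 45*sqrt(2)/4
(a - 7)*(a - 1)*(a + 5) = a^3 - 3*a^2 - 33*a + 35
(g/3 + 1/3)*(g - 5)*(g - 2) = g^3/3 - 2*g^2 + g + 10/3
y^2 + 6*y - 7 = (y - 1)*(y + 7)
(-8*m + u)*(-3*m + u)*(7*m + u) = 168*m^3 - 53*m^2*u - 4*m*u^2 + u^3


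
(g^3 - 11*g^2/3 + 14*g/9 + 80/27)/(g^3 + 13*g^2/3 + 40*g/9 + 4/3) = (9*g^2 - 39*g + 40)/(3*(3*g^2 + 11*g + 6))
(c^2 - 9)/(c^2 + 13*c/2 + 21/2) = 2*(c - 3)/(2*c + 7)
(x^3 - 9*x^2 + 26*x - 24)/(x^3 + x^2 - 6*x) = (x^2 - 7*x + 12)/(x*(x + 3))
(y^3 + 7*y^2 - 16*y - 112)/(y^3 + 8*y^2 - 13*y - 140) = (y + 4)/(y + 5)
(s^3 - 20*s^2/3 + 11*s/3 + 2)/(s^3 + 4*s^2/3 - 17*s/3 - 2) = (s^2 - 7*s + 6)/(s^2 + s - 6)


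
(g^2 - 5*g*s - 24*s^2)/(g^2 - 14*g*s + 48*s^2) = (-g - 3*s)/(-g + 6*s)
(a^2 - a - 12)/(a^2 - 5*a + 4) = (a + 3)/(a - 1)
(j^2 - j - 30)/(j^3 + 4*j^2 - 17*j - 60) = (j - 6)/(j^2 - j - 12)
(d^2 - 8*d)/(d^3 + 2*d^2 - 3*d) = (d - 8)/(d^2 + 2*d - 3)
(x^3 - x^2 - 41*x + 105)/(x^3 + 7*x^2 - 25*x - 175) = (x - 3)/(x + 5)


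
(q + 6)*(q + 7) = q^2 + 13*q + 42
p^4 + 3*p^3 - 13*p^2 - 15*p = p*(p - 3)*(p + 1)*(p + 5)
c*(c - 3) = c^2 - 3*c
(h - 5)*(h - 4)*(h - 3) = h^3 - 12*h^2 + 47*h - 60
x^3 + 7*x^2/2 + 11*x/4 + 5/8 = (x + 1/2)^2*(x + 5/2)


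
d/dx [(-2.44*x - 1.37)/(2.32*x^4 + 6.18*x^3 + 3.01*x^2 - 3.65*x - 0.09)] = (16.9824*x^4 + 42.872*x^3 + 32.7442*x^2 + 8.2474*x - 4.7809)/(5.3824*x^8 + 28.6752*x^7 + 52.1588*x^6 + 20.2676*x^5 - 36.4715*x^4 - 23.0854*x^3 + 12.7807*x^2 + 0.657*x + 0.0081)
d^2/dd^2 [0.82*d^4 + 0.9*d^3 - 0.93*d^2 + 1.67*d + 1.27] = 9.84*d^2 + 5.4*d - 1.86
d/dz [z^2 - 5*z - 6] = 2*z - 5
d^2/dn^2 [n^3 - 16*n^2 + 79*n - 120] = 6*n - 32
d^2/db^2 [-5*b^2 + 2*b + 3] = -10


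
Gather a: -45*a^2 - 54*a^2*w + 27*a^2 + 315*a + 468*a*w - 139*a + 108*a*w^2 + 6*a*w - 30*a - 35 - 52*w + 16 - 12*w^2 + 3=a^2*(-54*w - 18) + a*(108*w^2 + 474*w + 146) - 12*w^2 - 52*w - 16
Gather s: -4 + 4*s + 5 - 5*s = 1 - s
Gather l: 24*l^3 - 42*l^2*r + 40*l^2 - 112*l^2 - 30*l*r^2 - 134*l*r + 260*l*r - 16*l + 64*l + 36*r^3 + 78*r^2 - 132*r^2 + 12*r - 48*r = 24*l^3 + l^2*(-42*r - 72) + l*(-30*r^2 + 126*r + 48) + 36*r^3 - 54*r^2 - 36*r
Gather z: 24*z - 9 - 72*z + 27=18 - 48*z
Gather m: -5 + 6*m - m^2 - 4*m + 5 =-m^2 + 2*m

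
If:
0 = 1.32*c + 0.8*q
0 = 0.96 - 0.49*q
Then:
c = -1.19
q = 1.96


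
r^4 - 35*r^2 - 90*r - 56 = (r - 7)*(r + 1)*(r + 2)*(r + 4)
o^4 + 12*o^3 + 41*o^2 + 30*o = o*(o + 1)*(o + 5)*(o + 6)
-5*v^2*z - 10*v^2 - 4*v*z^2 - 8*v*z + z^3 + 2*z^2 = (-5*v + z)*(v + z)*(z + 2)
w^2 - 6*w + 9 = (w - 3)^2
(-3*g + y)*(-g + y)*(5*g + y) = 15*g^3 - 17*g^2*y + g*y^2 + y^3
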